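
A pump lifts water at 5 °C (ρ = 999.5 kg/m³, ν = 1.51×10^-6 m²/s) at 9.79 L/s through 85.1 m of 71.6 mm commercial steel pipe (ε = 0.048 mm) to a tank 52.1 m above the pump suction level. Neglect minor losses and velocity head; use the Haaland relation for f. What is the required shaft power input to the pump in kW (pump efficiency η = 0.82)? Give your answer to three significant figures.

P_shaft ≈ 6.96 kW

V = 4Q/(πD²) = 2.431 m/s; Re = 1.15×10^5; ε/D = 6.70×10^-4; f = 0.02044
h_f = f(L/D)V²/2g = 7.321 m
Total head H = z + h_f = 52.1 + 7.321 = 59.42 m
P_hyd = ρgQH = 999.5·9.81·0.00979·59.42 = 5.704 kW
P_shaft = P_hyd/η = 5.704/0.82 = 6.956 kW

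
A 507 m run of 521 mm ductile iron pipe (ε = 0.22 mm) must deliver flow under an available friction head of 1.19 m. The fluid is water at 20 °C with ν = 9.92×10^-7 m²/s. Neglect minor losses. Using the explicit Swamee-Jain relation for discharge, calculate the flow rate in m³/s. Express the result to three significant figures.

Swamee-Jain (Type II): Q = -0.965·√(gD⁵h_f/L)·ln[ε/(3.7D) + √(3.17ν²L/(gD³h_f))]
√(gD⁵h_f/L) = √(9.81·0.521⁵·1.19/507) = 0.02973
ε/(3.7D) = 1.14×10^-4; √(3.17ν²L/(gD³h_f)) = 3.10×10^-5
Q = -0.965·0.02973·ln(1.451×10^-4) = 0.2536 m³/s
Check: V = 1.19 m/s, Re = 6.25×10^5, f = 0.01707, h_f = 1.20 m ≈ 1.19 m ✓

Q ≈ 0.254 m³/s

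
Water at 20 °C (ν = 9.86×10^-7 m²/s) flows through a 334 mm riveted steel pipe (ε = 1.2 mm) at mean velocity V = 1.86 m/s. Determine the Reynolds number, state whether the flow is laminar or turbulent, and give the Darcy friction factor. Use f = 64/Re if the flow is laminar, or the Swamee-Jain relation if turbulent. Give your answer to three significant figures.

Re ≈ 6.30×10^5; turbulent; f ≈ 0.0278

Re = VD/ν = 1.860·0.334/9.86×10^-7 = 6.30×10^5
Re > 4000 → turbulent; ε/D = 0.00359
Swamee-Jain: f = 0.02782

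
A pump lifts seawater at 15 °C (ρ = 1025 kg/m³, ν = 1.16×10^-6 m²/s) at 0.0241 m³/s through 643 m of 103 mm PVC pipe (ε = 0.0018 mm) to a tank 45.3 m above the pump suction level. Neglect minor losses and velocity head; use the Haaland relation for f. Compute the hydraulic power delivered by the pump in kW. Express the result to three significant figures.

P_hyd ≈ 20.6 kW

V = 4Q/(πD²) = 2.892 m/s; Re = 2.57×10^5; ε/D = 1.75×10^-5; f = 0.01490
h_f = f(L/D)V²/2g = 39.66 m
Total head H = z + h_f = 45.3 + 39.66 = 84.96 m
P_hyd = ρgQH = 1025·9.81·0.0241·84.96 = 20.59 kW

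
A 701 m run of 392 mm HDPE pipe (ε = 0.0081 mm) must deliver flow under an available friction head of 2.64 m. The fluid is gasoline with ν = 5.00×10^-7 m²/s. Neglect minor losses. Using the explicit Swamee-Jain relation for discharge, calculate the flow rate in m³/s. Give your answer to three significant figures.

Swamee-Jain (Type II): Q = -0.965·√(gD⁵h_f/L)·ln[ε/(3.7D) + √(3.17ν²L/(gD³h_f))]
√(gD⁵h_f/L) = √(9.81·0.392⁵·2.64/701) = 0.01849
ε/(3.7D) = 5.58×10^-6; √(3.17ν²L/(gD³h_f)) = 1.89×10^-5
Q = -0.965·0.01849·ln(2.446×10^-5) = 0.1895 m³/s
Check: V = 1.57 m/s, Re = 1.23×10^6, f = 0.01176, h_f = 2.64 m ≈ 2.64 m ✓

Q ≈ 0.189 m³/s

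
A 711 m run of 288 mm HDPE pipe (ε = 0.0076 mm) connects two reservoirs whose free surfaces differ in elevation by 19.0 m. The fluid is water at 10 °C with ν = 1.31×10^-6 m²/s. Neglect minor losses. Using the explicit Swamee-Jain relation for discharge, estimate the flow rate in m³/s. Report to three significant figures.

Swamee-Jain (Type II): Q = -0.965·√(gD⁵h_f/L)·ln[ε/(3.7D) + √(3.17ν²L/(gD³h_f))]
√(gD⁵h_f/L) = √(9.81·0.288⁵·19.0/711) = 0.02279
ε/(3.7D) = 7.13×10^-6; √(3.17ν²L/(gD³h_f)) = 2.95×10^-5
Q = -0.965·0.02279·ln(3.661×10^-5) = 0.2247 m³/s
Check: V = 3.45 m/s, Re = 7.58×10^5, f = 0.01269, h_f = 19.0 m ≈ 19.0 m ✓

Q ≈ 0.225 m³/s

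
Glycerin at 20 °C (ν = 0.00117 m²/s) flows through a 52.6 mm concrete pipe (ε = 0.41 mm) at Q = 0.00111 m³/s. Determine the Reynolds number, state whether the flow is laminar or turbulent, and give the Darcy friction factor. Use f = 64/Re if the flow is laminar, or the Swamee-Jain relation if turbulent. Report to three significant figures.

V = 4Q/(πD²) = 0.5108 m/s
Re = VD/ν = 0.5108·0.0526/0.00117 = 23.0
Re < 2300 → laminar → f = 64/Re = 2.787

Re ≈ 23.0; laminar; f = 64/Re ≈ 2.79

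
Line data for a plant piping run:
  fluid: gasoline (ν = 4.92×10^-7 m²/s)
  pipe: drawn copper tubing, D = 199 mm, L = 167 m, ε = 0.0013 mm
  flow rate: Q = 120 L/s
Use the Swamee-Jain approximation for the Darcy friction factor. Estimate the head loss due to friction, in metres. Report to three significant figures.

V = 4Q/(πD²) = 4·0.120/(π·0.199²) = 3.858 m/s
Re = VD/ν = 3.858·0.199/4.92×10^-7 = 1.56×10^6 → turbulent
ε/D = 0.0013/199 = 6.53×10^-6
Swamee-Jain: f = 0.01100
h_f = f(L/D)V²/(2g) = 0.01100·(167/0.199)·3.858²/(2·9.81) = 7.003 m

h_f ≈ 7.00 m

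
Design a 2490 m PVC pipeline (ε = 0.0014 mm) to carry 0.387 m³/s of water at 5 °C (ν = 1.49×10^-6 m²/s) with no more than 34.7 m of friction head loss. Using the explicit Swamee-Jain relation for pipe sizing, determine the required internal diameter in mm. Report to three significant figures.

D ≈ 409 mm

Swamee-Jain (Type III): D = 0.66·[ε^1.25·(LQ²/(gh_f))^4.75 + ν·Q^9.4·(L/(gh_f))^5.2]^0.04
LQ²/(gh_f) = 1.096; L/(gh_f) = 7.315
Term 1 = ε^1.25·(…)^4.75 = 7.43×10^-8; Term 2 = ν·Q^9.4·(…)^5.2 = 6.19×10^-6
D = 0.66·(7.43×10^-8 + 6.19×10^-6)^0.04 = 0.4087 m = 409 mm
Check: V = 2.95 m/s, Re = 8.09×10^5, f = 0.01211, h_f = 32.7 m ≈ 34.7 m ✓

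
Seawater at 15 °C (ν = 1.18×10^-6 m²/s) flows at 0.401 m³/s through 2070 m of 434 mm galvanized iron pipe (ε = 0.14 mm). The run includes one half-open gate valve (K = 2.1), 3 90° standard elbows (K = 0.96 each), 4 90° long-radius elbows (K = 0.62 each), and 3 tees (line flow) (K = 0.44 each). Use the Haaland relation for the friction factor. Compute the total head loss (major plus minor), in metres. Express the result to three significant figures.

H_L ≈ 31.5 m

V = 4Q/(πD²) = 2.711 m/s; V²/2g = 0.3745 m
Re = 9.97×10^5, ε/D = 3.23×10^-4 → f = 0.01581 (Haaland)
Major: h_f = f(L/D)·V²/2g = 0.01581·4770·0.3745 = 28.23 m
Minor: ΣK = 8.78; h_m = ΣK·V²/2g = 3.288 m
Total H_L = 28.23 + 3.288 = 31.52 m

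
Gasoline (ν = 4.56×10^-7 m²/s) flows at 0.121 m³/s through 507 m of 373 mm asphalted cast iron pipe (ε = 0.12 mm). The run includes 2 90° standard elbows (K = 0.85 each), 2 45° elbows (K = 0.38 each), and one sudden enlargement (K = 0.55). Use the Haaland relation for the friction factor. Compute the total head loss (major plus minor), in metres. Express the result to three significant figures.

V = 4Q/(πD²) = 1.107 m/s; V²/2g = 0.06250 m
Re = 9.06×10^5, ε/D = 3.22×10^-4 → f = 0.01585 (Haaland)
Major: h_f = f(L/D)·V²/2g = 0.01585·1359·0.06250 = 1.347 m
Minor: ΣK = 3.01; h_m = ΣK·V²/2g = 0.1881 m
Total H_L = 1.347 + 0.1881 = 1.535 m

H_L ≈ 1.53 m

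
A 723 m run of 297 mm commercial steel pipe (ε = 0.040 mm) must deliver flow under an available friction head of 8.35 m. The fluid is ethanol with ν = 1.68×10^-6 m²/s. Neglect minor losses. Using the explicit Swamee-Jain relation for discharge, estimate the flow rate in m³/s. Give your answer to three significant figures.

Swamee-Jain (Type II): Q = -0.965·√(gD⁵h_f/L)·ln[ε/(3.7D) + √(3.17ν²L/(gD³h_f))]
√(gD⁵h_f/L) = √(9.81·0.297⁵·8.35/723) = 0.01618
ε/(3.7D) = 3.64×10^-5; √(3.17ν²L/(gD³h_f)) = 5.49×10^-5
Q = -0.965·0.01618·ln(9.130×10^-5) = 0.1452 m³/s
Check: V = 2.10 m/s, Re = 3.71×10^5, f = 0.01535, h_f = 8.37 m ≈ 8.35 m ✓

Q ≈ 0.145 m³/s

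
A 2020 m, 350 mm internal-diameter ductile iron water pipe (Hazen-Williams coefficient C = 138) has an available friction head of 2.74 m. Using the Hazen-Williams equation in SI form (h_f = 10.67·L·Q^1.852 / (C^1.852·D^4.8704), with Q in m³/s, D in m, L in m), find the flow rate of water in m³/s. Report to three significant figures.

Q ≈ 0.0688 m³/s

Rearranging: Q = [h_f·C^1.852·D^4.8704 / (10.67·L)]^(1/1.852)
Q = [2.74·138^1.852·0.350^4.8704 / (10.67·2020)]^0.540 = 0.06876 m³/s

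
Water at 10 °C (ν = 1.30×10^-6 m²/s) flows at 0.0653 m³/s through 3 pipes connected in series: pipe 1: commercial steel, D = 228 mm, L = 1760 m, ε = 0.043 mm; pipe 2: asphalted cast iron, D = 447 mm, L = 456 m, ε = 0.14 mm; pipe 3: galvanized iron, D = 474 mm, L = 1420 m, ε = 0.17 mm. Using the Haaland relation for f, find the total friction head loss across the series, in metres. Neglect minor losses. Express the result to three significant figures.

H ≈ 16.8 m

Pipe 1: V = 1.599 m/s, Re = 2.81×10^5, ε/D = 1.89×10^-4, f = 0.01610, h_1 = f(L/D)V²/2g = 16.20 m
Pipe 2: V = 0.4161 m/s, Re = 1.43×10^5, ε/D = 3.13×10^-4, f = 0.01831, h_2 = f(L/D)V²/2g = 0.1648 m
Pipe 3: V = 0.3701 m/s, Re = 1.35×10^5, ε/D = 3.59×10^-4, f = 0.01868, h_3 = f(L/D)V²/2g = 0.3907 m
Series → Q common, losses add: H = Σh = 16.75 m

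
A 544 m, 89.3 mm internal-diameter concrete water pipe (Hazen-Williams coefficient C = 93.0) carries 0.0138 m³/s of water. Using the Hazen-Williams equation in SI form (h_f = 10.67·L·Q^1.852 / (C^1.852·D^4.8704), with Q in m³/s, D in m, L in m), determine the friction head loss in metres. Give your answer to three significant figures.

h_f = 10.67·544·0.0138^1.852 / (93.0^1.852·0.0893^4.8704) = 60.67 m

h_f ≈ 60.7 m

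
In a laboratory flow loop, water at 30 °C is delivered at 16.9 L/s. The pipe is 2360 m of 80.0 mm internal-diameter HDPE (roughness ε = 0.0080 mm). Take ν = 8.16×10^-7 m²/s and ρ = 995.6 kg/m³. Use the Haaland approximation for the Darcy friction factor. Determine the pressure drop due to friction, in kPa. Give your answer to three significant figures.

V = 4Q/(πD²) = 4·0.0169/(π·0.0800²) = 3.362 m/s
Re = VD/ν = 3.362·0.0800/8.16×10^-7 = 3.30×10^5 → turbulent
ε/D = 0.0080/80.0 = 1.00×10^-4
Haaland: f = 0.01503
h_f = f(L/D)V²/(2g) = 0.01503·(2360/0.0800)·3.362²/(2·9.81) = 255.5 m
Δp = ρg·h_f = 995.6·9.81·255.5 = 2495 kPa

Δp ≈ 2500 kPa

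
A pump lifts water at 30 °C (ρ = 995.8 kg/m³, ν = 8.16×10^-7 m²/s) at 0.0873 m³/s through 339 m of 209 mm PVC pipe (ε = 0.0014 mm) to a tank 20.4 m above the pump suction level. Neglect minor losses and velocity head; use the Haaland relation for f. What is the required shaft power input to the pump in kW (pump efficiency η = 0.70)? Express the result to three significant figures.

P_shaft ≈ 33.0 kW

V = 4Q/(πD²) = 2.545 m/s; Re = 6.52×10^5; ε/D = 6.70×10^-6; f = 0.01255
h_f = f(L/D)V²/2g = 6.721 m
Total head H = z + h_f = 20.4 + 6.721 = 27.12 m
P_hyd = ρgQH = 995.8·9.81·0.0873·27.12 = 23.13 kW
P_shaft = P_hyd/η = 23.13/0.70 = 33.04 kW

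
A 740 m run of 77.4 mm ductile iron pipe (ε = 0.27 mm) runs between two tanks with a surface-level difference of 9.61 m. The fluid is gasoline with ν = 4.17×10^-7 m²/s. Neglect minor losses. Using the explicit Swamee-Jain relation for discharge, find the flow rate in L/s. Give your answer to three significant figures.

Q ≈ 3.94 L/s

Swamee-Jain (Type II): Q = -0.965·√(gD⁵h_f/L)·ln[ε/(3.7D) + √(3.17ν²L/(gD³h_f))]
√(gD⁵h_f/L) = √(9.81·0.0774⁵·9.61/740) = 5.949×10^-4
ε/(3.7D) = 9.43×10^-4; √(3.17ν²L/(gD³h_f)) = 9.66×10^-5
Q = -0.965·5.949×10^-4·ln(0.001039) = 0.003943 m³/s
Check: V = 0.838 m/s, Re = 1.56×10^5, f = 0.02829, h_f = 9.68 m ≈ 9.61 m ✓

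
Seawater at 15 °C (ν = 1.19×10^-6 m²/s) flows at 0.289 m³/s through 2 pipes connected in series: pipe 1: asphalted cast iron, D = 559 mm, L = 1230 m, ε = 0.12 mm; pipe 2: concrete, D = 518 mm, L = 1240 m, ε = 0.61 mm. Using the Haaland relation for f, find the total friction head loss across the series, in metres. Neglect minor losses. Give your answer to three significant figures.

H ≈ 7.17 m

Pipe 1: V = 1.178 m/s, Re = 5.53×10^5, ε/D = 2.15×10^-4, f = 0.01531, h_1 = f(L/D)V²/2g = 2.380 m
Pipe 2: V = 1.371 m/s, Re = 5.97×10^5, ε/D = 0.00118, f = 0.02087, h_2 = f(L/D)V²/2g = 4.790 m
Series → Q common, losses add: H = Σh = 7.170 m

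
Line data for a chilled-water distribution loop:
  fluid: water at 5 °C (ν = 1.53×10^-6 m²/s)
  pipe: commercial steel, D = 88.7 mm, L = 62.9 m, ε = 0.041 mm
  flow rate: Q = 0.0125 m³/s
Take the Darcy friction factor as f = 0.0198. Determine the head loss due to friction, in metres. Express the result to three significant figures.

V = 4Q/(πD²) = 4·0.0125/(π·0.0887²) = 2.023 m/s
h_f = f(L/D)V²/(2g) = 0.01980·(62.9/0.0887)·2.023²/(2·9.81) = 2.928 m

h_f ≈ 2.93 m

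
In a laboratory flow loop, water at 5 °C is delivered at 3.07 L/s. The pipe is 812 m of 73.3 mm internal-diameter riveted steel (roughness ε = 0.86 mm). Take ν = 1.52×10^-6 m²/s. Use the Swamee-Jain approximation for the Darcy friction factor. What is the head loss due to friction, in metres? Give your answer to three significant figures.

h_f ≈ 12.6 m

V = 4Q/(πD²) = 4·0.00307/(π·0.0733²) = 0.7275 m/s
Re = VD/ν = 0.7275·0.0733/1.52×10^-6 = 3.51×10^4 → turbulent
ε/D = 0.86/73.3 = 0.0117
Swamee-Jain: f = 0.04202
h_f = f(L/D)V²/(2g) = 0.04202·(812/0.0733)·0.7275²/(2·9.81) = 12.56 m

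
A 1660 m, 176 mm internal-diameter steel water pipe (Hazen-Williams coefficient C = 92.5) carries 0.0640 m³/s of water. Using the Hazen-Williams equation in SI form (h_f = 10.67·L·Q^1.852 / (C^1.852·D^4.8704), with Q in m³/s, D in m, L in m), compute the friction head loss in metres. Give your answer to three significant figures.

h_f ≈ 118 m

h_f = 10.67·1660·0.0640^1.852 / (92.5^1.852·0.176^4.8704) = 117.7 m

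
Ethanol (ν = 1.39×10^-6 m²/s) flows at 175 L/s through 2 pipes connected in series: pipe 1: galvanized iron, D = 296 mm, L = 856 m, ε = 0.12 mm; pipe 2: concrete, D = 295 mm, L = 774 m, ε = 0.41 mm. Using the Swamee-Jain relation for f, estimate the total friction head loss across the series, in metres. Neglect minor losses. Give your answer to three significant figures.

Pipe 1: V = 2.543 m/s, Re = 5.42×10^5, ε/D = 4.05×10^-4, f = 0.01708, h_1 = f(L/D)V²/2g = 16.28 m
Pipe 2: V = 2.560 m/s, Re = 5.43×10^5, ε/D = 0.00139, f = 0.02186, h_2 = f(L/D)V²/2g = 19.16 m
Series → Q common, losses add: H = Σh = 35.44 m

H ≈ 35.4 m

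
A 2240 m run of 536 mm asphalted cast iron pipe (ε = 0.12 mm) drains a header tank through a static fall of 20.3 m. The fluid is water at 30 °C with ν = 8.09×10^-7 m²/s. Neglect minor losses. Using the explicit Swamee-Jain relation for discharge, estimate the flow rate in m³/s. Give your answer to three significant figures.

Q ≈ 0.577 m³/s

Swamee-Jain (Type II): Q = -0.965·√(gD⁵h_f/L)·ln[ε/(3.7D) + √(3.17ν²L/(gD³h_f))]
√(gD⁵h_f/L) = √(9.81·0.536⁵·20.3/2240) = 0.06271
ε/(3.7D) = 6.05×10^-5; √(3.17ν²L/(gD³h_f)) = 1.23×10^-5
Q = -0.965·0.06271·ln(7.282×10^-5) = 0.5766 m³/s
Check: V = 2.56 m/s, Re = 1.69×10^6, f = 0.01468, h_f = 20.4 m ≈ 20.3 m ✓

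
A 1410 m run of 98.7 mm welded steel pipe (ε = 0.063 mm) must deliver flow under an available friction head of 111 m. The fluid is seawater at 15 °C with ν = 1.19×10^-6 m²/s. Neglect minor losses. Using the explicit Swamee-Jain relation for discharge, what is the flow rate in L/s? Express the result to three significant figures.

Swamee-Jain (Type II): Q = -0.965·√(gD⁵h_f/L)·ln[ε/(3.7D) + √(3.17ν²L/(gD³h_f))]
√(gD⁵h_f/L) = √(9.81·0.0987⁵·111/1410) = 0.002690
ε/(3.7D) = 1.73×10^-4; √(3.17ν²L/(gD³h_f)) = 7.78×10^-5
Q = -0.965·0.002690·ln(2.503×10^-4) = 0.02152 m³/s
Check: V = 2.81 m/s, Re = 2.33×10^5, f = 0.01940, h_f = 112 m ≈ 111 m ✓

Q ≈ 21.5 L/s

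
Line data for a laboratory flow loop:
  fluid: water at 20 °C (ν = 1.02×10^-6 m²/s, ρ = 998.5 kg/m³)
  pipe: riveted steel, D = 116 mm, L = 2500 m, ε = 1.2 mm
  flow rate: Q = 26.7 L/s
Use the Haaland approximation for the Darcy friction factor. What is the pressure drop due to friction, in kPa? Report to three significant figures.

Δp ≈ 2650 kPa

V = 4Q/(πD²) = 4·0.0267/(π·0.116²) = 2.526 m/s
Re = VD/ν = 2.526·0.116/1.02×10^-6 = 2.87×10^5 → turbulent
ε/D = 1.2/116 = 0.0103
Haaland: f = 0.03861
h_f = f(L/D)V²/(2g) = 0.03861·(2500/0.116)·2.526²/(2·9.81) = 270.7 m
Δp = ρg·h_f = 998.5·9.81·270.7 = 2652 kPa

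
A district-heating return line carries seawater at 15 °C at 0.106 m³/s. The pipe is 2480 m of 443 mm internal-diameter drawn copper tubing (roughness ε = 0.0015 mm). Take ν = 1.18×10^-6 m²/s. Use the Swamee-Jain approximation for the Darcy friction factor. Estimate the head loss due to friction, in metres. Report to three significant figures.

V = 4Q/(πD²) = 4·0.106/(π·0.443²) = 0.6877 m/s
Re = VD/ν = 0.6877·0.443/1.18×10^-6 = 2.58×10^5 → turbulent
ε/D = 0.0015/443 = 3.39×10^-6
Swamee-Jain: f = 0.01482
h_f = f(L/D)V²/(2g) = 0.01482·(2480/0.443)·0.6877²/(2·9.81) = 2.000 m

h_f ≈ 2.00 m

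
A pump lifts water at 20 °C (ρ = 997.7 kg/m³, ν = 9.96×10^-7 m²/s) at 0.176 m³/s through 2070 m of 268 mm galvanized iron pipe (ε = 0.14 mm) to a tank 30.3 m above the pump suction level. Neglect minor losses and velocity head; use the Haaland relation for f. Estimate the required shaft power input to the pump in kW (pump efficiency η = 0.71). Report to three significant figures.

P_shaft ≈ 235 kW

V = 4Q/(πD²) = 3.120 m/s; Re = 8.40×10^5; ε/D = 5.22×10^-4; f = 0.01740
h_f = f(L/D)V²/2g = 66.69 m
Total head H = z + h_f = 30.3 + 66.69 = 96.99 m
P_hyd = ρgQH = 997.7·9.81·0.176·96.99 = 167.1 kW
P_shaft = P_hyd/η = 167.1/0.71 = 235.3 kW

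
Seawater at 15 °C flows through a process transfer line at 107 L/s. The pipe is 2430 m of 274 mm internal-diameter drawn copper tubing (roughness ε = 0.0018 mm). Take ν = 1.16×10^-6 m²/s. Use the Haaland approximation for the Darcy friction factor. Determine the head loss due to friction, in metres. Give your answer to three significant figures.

h_f ≈ 20.1 m

V = 4Q/(πD²) = 4·0.107/(π·0.274²) = 1.815 m/s
Re = VD/ν = 1.815·0.274/1.16×10^-6 = 4.29×10^5 → turbulent
ε/D = 0.0018/274 = 6.57×10^-6
Haaland: f = 0.01350
h_f = f(L/D)V²/(2g) = 0.01350·(2430/0.274)·1.815²/(2·9.81) = 20.09 m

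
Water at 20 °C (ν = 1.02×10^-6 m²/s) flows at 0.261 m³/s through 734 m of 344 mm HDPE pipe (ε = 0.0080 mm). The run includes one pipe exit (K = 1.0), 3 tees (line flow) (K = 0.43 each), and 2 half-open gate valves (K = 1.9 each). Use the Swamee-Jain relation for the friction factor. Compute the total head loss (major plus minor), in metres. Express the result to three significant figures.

H_L ≈ 12.9 m

V = 4Q/(πD²) = 2.808 m/s; V²/2g = 0.4019 m
Re = 9.47×10^5, ε/D = 2.33×10^-5 → f = 0.01224 (Swamee-Jain)
Major: h_f = f(L/D)·V²/2g = 0.01224·2134·0.4019 = 10.50 m
Minor: ΣK = 6.09; h_m = ΣK·V²/2g = 2.448 m
Total H_L = 10.50 + 2.448 = 12.95 m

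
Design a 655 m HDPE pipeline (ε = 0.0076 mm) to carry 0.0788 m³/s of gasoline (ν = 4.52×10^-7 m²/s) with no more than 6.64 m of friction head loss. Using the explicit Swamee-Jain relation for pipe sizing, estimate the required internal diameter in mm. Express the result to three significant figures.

D ≈ 231 mm

Swamee-Jain (Type III): D = 0.66·[ε^1.25·(LQ²/(gh_f))^4.75 + ν·Q^9.4·(L/(gh_f))^5.2]^0.04
LQ²/(gh_f) = 0.06244; L/(gh_f) = 10.06
Term 1 = ε^1.25·(…)^4.75 = 7.58×10^-13; Term 2 = ν·Q^9.4·(…)^5.2 = 3.13×10^-12
D = 0.66·(7.58×10^-13 + 3.13×10^-12)^0.04 = 0.2307 m = 231 mm
Check: V = 1.88 m/s, Re = 9.62×10^5, f = 0.01242, h_f = 6.38 m ≈ 6.64 m ✓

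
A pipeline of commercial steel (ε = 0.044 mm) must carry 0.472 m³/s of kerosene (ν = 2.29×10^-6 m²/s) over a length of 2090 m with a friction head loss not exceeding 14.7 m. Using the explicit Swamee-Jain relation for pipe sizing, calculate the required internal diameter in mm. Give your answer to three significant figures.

D ≈ 524 mm

Swamee-Jain (Type III): D = 0.66·[ε^1.25·(LQ²/(gh_f))^4.75 + ν·Q^9.4·(L/(gh_f))^5.2]^0.04
LQ²/(gh_f) = 3.229; L/(gh_f) = 14.49
Term 1 = ε^1.25·(…)^4.75 = 9.38×10^-4; Term 2 = ν·Q^9.4·(…)^5.2 = 0.00215
D = 0.66·(9.38×10^-4 + 0.00215)^0.04 = 0.5238 m = 524 mm
Check: V = 2.19 m/s, Re = 5.01×10^5, f = 0.01427, h_f = 13.9 m ≈ 14.7 m ✓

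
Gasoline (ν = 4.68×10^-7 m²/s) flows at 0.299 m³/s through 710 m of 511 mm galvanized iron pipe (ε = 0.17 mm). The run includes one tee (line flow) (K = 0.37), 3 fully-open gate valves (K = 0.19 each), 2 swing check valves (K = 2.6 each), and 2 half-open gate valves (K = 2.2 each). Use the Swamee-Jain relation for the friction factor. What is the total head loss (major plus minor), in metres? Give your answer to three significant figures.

H_L ≈ 3.52 m

V = 4Q/(πD²) = 1.458 m/s; V²/2g = 0.1083 m
Re = 1.59×10^6, ε/D = 3.33×10^-4 → f = 0.01579 (Swamee-Jain)
Major: h_f = f(L/D)·V²/2g = 0.01579·1389·0.1083 = 2.377 m
Minor: ΣK = 10.5; h_m = ΣK·V²/2g = 1.142 m
Total H_L = 2.377 + 1.142 = 3.519 m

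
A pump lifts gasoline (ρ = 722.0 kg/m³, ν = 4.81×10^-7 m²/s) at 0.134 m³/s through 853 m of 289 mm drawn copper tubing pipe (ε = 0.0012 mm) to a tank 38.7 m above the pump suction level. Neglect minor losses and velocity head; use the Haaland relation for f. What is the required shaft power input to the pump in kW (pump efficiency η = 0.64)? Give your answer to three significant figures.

P_shaft ≈ 67.9 kW

V = 4Q/(πD²) = 2.043 m/s; Re = 1.23×10^6; ε/D = 4.15×10^-6; f = 0.01128
h_f = f(L/D)V²/2g = 7.080 m
Total head H = z + h_f = 38.7 + 7.080 = 45.78 m
P_hyd = ρgQH = 722.0·9.81·0.134·45.78 = 43.45 kW
P_shaft = P_hyd/η = 43.45/0.64 = 67.89 kW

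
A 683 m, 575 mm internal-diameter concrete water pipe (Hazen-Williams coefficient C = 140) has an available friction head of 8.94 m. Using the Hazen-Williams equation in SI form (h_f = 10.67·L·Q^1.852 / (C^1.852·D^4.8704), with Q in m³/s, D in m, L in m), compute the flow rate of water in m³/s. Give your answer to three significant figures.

Q ≈ 0.875 m³/s

Rearranging: Q = [h_f·C^1.852·D^4.8704 / (10.67·L)]^(1/1.852)
Q = [8.94·140^1.852·0.575^4.8704 / (10.67·683)]^0.540 = 0.8753 m³/s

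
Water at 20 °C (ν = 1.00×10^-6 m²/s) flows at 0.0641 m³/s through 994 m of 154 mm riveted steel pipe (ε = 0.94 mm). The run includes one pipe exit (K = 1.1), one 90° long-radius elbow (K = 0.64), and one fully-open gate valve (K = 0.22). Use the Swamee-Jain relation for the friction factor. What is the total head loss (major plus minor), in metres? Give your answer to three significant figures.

H_L ≈ 128 m

V = 4Q/(πD²) = 3.441 m/s; V²/2g = 0.6036 m
Re = 5.30×10^5, ε/D = 0.00610 → f = 0.03253 (Swamee-Jain)
Major: h_f = f(L/D)·V²/2g = 0.03253·6455·0.6036 = 126.8 m
Minor: ΣK = 1.96; h_m = ΣK·V²/2g = 1.183 m
Total H_L = 126.8 + 1.183 = 127.9 m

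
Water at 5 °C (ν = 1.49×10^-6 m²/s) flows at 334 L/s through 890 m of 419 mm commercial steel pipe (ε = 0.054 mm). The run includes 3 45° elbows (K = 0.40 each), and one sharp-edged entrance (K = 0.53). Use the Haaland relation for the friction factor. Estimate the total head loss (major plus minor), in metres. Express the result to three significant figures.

H_L ≈ 9.51 m

V = 4Q/(πD²) = 2.422 m/s; V²/2g = 0.2991 m
Re = 6.81×10^5, ε/D = 1.29×10^-4 → f = 0.01415 (Haaland)
Major: h_f = f(L/D)·V²/2g = 0.01415·2124·0.2991 = 8.991 m
Minor: ΣK = 1.73; h_m = ΣK·V²/2g = 0.5174 m
Total H_L = 8.991 + 0.5174 = 9.508 m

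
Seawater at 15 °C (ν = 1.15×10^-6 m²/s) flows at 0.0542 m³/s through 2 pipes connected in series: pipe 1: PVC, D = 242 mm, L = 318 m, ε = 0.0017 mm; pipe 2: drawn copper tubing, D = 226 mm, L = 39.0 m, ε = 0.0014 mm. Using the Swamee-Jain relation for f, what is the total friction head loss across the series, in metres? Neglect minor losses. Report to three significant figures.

H ≈ 1.63 m

Pipe 1: V = 1.178 m/s, Re = 2.48×10^5, ε/D = 7.02×10^-6, f = 0.01498, h_1 = f(L/D)V²/2g = 1.393 m
Pipe 2: V = 1.351 m/s, Re = 2.66×10^5, ε/D = 6.19×10^-6, f = 0.01478, h_2 = f(L/D)V²/2g = 0.2373 m
Series → Q common, losses add: H = Σh = 1.630 m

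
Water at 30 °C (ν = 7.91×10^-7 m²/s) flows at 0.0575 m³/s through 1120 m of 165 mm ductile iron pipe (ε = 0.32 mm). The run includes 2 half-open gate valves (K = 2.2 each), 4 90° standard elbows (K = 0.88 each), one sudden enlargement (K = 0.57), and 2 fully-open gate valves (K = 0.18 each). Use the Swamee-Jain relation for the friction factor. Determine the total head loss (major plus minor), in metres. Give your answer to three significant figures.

V = 4Q/(πD²) = 2.689 m/s; V²/2g = 0.3686 m
Re = 5.61×10^5, ε/D = 0.00194 → f = 0.02367 (Swamee-Jain)
Major: h_f = f(L/D)·V²/2g = 0.02367·6788·0.3686 = 59.22 m
Minor: ΣK = 8.85; h_m = ΣK·V²/2g = 3.262 m
Total H_L = 59.22 + 3.262 = 62.48 m

H_L ≈ 62.5 m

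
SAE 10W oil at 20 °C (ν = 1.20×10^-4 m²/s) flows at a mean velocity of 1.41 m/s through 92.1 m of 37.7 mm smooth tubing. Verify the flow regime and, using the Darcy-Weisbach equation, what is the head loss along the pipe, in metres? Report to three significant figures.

Re = VD/ν = 1.41·0.03770/1.20×10^-4 = 443 → laminar (Re < 2300)
f = 64/Re = 0.1445
h_f = f(L/D)V²/(2g) = 0.1445·(92.1/0.03770)·1.41²/(2·9.81) = 35.77 m

h_f ≈ 35.8 m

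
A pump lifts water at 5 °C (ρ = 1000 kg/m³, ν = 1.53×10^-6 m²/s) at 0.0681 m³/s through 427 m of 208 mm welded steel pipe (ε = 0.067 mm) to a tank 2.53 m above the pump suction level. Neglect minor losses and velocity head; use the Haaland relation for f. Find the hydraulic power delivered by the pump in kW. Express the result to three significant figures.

P_hyd ≈ 6.49 kW

V = 4Q/(πD²) = 2.004 m/s; Re = 2.72×10^5; ε/D = 3.22×10^-4; f = 0.01710
h_f = f(L/D)V²/2g = 7.187 m
Total head H = z + h_f = 2.53 + 7.187 = 9.717 m
P_hyd = ρgQH = 1000·9.81·0.0681·9.717 = 6.492 kW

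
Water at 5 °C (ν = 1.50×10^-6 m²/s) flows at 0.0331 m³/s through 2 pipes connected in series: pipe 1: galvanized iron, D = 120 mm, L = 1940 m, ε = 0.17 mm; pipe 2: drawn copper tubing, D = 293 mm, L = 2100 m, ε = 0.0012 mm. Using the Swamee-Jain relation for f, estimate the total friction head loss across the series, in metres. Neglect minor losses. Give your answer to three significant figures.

Pipe 1: V = 2.927 m/s, Re = 2.34×10^5, ε/D = 0.00142, f = 0.02254, h_1 = f(L/D)V²/2g = 159.1 m
Pipe 2: V = 0.4909 m/s, Re = 9.59×10^4, ε/D = 4.10×10^-6, f = 0.01804, h_2 = f(L/D)V²/2g = 1.589 m
Series → Q common, losses add: H = Σh = 160.7 m

H ≈ 161 m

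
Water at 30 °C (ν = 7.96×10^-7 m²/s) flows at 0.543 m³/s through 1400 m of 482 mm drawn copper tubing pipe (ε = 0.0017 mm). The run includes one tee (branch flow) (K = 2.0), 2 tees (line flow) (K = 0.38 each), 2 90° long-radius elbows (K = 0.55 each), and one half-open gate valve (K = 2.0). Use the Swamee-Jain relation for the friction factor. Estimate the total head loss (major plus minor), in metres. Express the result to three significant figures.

V = 4Q/(πD²) = 2.976 m/s; V²/2g = 0.4514 m
Re = 1.80×10^6, ε/D = 3.53×10^-6 → f = 0.01067 (Swamee-Jain)
Major: h_f = f(L/D)·V²/2g = 0.01067·2905·0.4514 = 13.98 m
Minor: ΣK = 5.86; h_m = ΣK·V²/2g = 2.645 m
Total H_L = 13.98 + 2.645 = 16.63 m

H_L ≈ 16.6 m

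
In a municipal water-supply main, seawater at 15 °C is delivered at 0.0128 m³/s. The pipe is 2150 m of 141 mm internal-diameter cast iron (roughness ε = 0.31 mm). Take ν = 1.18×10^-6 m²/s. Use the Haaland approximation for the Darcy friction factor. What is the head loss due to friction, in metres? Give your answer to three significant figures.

V = 4Q/(πD²) = 4·0.0128/(π·0.141²) = 0.8198 m/s
Re = VD/ν = 0.8198·0.141/1.18×10^-6 = 9.80×10^4 → turbulent
ε/D = 0.31/141 = 0.00220
Haaland: f = 0.02552
h_f = f(L/D)V²/(2g) = 0.02552·(2150/0.141)·0.8198²/(2·9.81) = 13.33 m

h_f ≈ 13.3 m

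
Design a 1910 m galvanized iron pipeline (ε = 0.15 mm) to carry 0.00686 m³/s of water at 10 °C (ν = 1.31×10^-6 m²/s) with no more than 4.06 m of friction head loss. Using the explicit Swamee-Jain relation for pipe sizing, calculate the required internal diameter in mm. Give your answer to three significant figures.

D ≈ 137 mm

Swamee-Jain (Type III): D = 0.66·[ε^1.25·(LQ²/(gh_f))^4.75 + ν·Q^9.4·(L/(gh_f))^5.2]^0.04
LQ²/(gh_f) = 0.002257; L/(gh_f) = 47.96
Term 1 = ε^1.25·(…)^4.75 = 4.46×10^-18; Term 2 = ν·Q^9.4·(…)^5.2 = 3.30×10^-18
D = 0.66·(4.46×10^-18 + 3.30×10^-18)^0.04 = 0.1365 m = 137 mm
Check: V = 0.469 m/s, Re = 4.88×10^4, f = 0.02454, h_f = 3.85 m ≈ 4.06 m ✓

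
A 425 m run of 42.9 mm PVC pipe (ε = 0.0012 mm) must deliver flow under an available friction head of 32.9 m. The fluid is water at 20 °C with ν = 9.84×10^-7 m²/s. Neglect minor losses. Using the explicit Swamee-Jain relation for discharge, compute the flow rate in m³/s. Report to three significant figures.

Swamee-Jain (Type II): Q = -0.965·√(gD⁵h_f/L)·ln[ε/(3.7D) + √(3.17ν²L/(gD³h_f))]
√(gD⁵h_f/L) = √(9.81·0.0429⁵·32.9/425) = 3.322×10^-4
ε/(3.7D) = 7.56×10^-6; √(3.17ν²L/(gD³h_f)) = 2.26×10^-4
Q = -0.965·3.322×10^-4·ln(2.338×10^-4) = 0.002680 m³/s
Check: V = 1.85 m/s, Re = 8.08×10^4, f = 0.01883, h_f = 32.7 m ≈ 32.9 m ✓

Q ≈ 0.00268 m³/s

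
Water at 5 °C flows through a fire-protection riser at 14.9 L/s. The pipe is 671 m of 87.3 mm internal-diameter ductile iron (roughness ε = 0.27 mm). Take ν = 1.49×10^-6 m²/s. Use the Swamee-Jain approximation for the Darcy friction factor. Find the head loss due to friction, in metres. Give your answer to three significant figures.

V = 4Q/(πD²) = 4·0.0149/(π·0.0873²) = 2.489 m/s
Re = VD/ν = 2.489·0.0873/1.49×10^-6 = 1.46×10^5 → turbulent
ε/D = 0.27/87.3 = 0.00309
Swamee-Jain: f = 0.02749
h_f = f(L/D)V²/(2g) = 0.02749·(671/0.0873)·2.489²/(2·9.81) = 66.74 m

h_f ≈ 66.7 m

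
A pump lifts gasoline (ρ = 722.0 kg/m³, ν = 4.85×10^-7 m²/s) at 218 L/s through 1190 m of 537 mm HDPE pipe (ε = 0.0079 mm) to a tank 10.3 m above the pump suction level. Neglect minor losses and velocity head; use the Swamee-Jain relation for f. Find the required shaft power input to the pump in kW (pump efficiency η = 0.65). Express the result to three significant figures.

P_shaft ≈ 27.4 kW

V = 4Q/(πD²) = 0.9625 m/s; Re = 1.07×10^6; ε/D = 1.47×10^-5; f = 0.01185
h_f = f(L/D)V²/2g = 1.240 m
Total head H = z + h_f = 10.3 + 1.240 = 11.54 m
P_hyd = ρgQH = 722.0·9.81·0.218·11.54 = 17.82 kW
P_shaft = P_hyd/η = 17.82/0.65 = 27.41 kW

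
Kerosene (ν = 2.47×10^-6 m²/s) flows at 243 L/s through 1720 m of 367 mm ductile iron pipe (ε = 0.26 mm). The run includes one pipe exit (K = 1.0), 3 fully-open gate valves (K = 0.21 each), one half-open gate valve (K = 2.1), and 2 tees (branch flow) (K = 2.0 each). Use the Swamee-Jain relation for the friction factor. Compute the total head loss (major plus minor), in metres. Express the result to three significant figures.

V = 4Q/(πD²) = 2.297 m/s; V²/2g = 0.2689 m
Re = 3.41×10^5, ε/D = 7.08×10^-4 → f = 0.01930 (Swamee-Jain)
Major: h_f = f(L/D)·V²/2g = 0.01930·4687·0.2689 = 24.32 m
Minor: ΣK = 7.73; h_m = ΣK·V²/2g = 2.079 m
Total H_L = 24.32 + 2.079 = 26.40 m

H_L ≈ 26.4 m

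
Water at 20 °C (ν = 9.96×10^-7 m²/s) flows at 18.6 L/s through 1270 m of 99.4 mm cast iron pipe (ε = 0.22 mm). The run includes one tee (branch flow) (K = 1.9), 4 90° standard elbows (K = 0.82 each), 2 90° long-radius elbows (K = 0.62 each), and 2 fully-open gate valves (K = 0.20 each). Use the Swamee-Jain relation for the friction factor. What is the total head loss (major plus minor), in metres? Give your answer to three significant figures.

H_L ≈ 95.3 m

V = 4Q/(πD²) = 2.397 m/s; V²/2g = 0.2928 m
Re = 2.39×10^5, ε/D = 0.00221 → f = 0.02493 (Swamee-Jain)
Major: h_f = f(L/D)·V²/2g = 0.02493·12777·0.2928 = 93.26 m
Minor: ΣK = 6.82; h_m = ΣK·V²/2g = 1.997 m
Total H_L = 93.26 + 1.997 = 95.26 m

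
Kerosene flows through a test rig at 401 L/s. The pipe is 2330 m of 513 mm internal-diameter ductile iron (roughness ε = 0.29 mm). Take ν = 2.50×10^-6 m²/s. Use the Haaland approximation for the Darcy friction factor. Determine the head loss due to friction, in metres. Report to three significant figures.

h_f ≈ 15.8 m

V = 4Q/(πD²) = 4·0.401/(π·0.513²) = 1.940 m/s
Re = VD/ν = 1.940·0.513/2.50×10^-6 = 3.98×10^5 → turbulent
ε/D = 0.29/513 = 5.65×10^-4
Haaland: f = 0.01816
h_f = f(L/D)V²/(2g) = 0.01816·(2330/0.513)·1.940²/(2·9.81) = 15.83 m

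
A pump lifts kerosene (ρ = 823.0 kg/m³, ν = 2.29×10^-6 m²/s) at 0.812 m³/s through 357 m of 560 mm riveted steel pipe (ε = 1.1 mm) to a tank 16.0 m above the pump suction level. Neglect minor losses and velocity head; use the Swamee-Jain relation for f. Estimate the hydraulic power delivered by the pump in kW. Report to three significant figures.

V = 4Q/(πD²) = 3.297 m/s; Re = 8.06×10^5; ε/D = 0.00196; f = 0.02363
h_f = f(L/D)V²/2g = 8.344 m
Total head H = z + h_f = 16.0 + 8.344 = 24.34 m
P_hyd = ρgQH = 823.0·9.81·0.812·24.34 = 159.6 kW

P_hyd ≈ 160 kW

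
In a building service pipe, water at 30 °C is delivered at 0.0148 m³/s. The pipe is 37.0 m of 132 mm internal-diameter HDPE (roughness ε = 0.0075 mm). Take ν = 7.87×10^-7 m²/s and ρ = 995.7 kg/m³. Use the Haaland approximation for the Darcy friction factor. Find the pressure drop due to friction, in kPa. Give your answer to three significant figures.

Δp ≈ 2.64 kPa

V = 4Q/(πD²) = 4·0.0148/(π·0.132²) = 1.081 m/s
Re = VD/ν = 1.081·0.132/7.87×10^-7 = 1.81×10^5 → turbulent
ε/D = 0.0075/132 = 5.68×10^-5
Haaland: f = 0.01616
h_f = f(L/D)V²/(2g) = 0.01616·(37.0/0.132)·1.081²/(2·9.81) = 0.2700 m
Δp = ρg·h_f = 995.7·9.81·0.2700 = 2.637 kPa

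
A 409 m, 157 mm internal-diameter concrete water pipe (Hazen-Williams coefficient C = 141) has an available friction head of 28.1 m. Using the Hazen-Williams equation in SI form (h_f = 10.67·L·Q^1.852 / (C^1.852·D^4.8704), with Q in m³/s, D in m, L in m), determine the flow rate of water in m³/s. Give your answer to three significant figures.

Q ≈ 0.0710 m³/s

Rearranging: Q = [h_f·C^1.852·D^4.8704 / (10.67·L)]^(1/1.852)
Q = [28.1·141^1.852·0.157^4.8704 / (10.67·409)]^0.540 = 0.07103 m³/s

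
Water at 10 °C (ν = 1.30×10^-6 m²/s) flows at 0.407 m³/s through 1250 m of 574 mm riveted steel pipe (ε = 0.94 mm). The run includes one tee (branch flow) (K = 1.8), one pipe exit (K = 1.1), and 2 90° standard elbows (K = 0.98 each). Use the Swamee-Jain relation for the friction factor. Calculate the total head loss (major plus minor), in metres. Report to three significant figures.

V = 4Q/(πD²) = 1.573 m/s; V²/2g = 0.1261 m
Re = 6.94×10^5, ε/D = 0.00164 → f = 0.02263 (Swamee-Jain)
Major: h_f = f(L/D)·V²/2g = 0.02263·2178·0.1261 = 6.213 m
Minor: ΣK = 4.86; h_m = ΣK·V²/2g = 0.6128 m
Total H_L = 6.213 + 0.6128 = 6.826 m

H_L ≈ 6.83 m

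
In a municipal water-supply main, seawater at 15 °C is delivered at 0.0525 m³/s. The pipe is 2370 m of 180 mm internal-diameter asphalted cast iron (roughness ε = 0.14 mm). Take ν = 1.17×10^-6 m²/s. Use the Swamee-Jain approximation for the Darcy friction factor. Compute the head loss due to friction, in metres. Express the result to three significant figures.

h_f ≈ 56.3 m

V = 4Q/(πD²) = 4·0.0525/(π·0.180²) = 2.063 m/s
Re = VD/ν = 2.063·0.180/1.17×10^-6 = 3.17×10^5 → turbulent
ε/D = 0.14/180 = 7.78×10^-4
Swamee-Jain: f = 0.01971
h_f = f(L/D)V²/(2g) = 0.01971·(2370/0.180)·2.063²/(2·9.81) = 56.30 m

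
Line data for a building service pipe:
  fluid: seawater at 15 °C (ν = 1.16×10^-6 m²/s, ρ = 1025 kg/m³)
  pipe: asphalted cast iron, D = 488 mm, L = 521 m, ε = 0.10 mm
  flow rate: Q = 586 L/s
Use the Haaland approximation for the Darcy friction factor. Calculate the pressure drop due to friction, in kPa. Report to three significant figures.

Δp ≈ 77.7 kPa

V = 4Q/(πD²) = 4·0.586/(π·0.488²) = 3.133 m/s
Re = VD/ν = 3.133·0.488/1.16×10^-6 = 1.32×10^6 → turbulent
ε/D = 0.10/488 = 2.05×10^-4
Haaland: f = 0.01447
h_f = f(L/D)V²/(2g) = 0.01447·(521/0.488)·3.133²/(2·9.81) = 7.729 m
Δp = ρg·h_f = 1025·9.81·7.729 = 77.72 kPa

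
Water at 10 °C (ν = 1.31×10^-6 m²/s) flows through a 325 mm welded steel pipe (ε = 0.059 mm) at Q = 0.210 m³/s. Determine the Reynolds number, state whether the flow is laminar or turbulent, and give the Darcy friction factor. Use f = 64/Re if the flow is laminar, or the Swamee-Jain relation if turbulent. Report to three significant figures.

V = 4Q/(πD²) = 2.531 m/s
Re = VD/ν = 2.531·0.325/1.31×10^-6 = 6.28×10^5
Re > 4000 → turbulent; ε/D = 1.82×10^-4
Swamee-Jain: f = 0.01504

Re ≈ 6.28×10^5; turbulent; f ≈ 0.0150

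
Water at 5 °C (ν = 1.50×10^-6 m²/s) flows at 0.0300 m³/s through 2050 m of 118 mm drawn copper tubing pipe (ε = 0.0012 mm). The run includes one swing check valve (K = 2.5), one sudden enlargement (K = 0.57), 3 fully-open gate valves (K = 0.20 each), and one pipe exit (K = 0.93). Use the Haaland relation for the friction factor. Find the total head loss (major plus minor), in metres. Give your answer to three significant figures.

H_L ≈ 104 m

V = 4Q/(πD²) = 2.743 m/s; V²/2g = 0.3836 m
Re = 2.16×10^5, ε/D = 1.02×10^-5 → f = 0.01534 (Haaland)
Major: h_f = f(L/D)·V²/2g = 0.01534·17373·0.3836 = 102.2 m
Minor: ΣK = 4.60; h_m = ΣK·V²/2g = 1.764 m
Total H_L = 102.2 + 1.764 = 104.0 m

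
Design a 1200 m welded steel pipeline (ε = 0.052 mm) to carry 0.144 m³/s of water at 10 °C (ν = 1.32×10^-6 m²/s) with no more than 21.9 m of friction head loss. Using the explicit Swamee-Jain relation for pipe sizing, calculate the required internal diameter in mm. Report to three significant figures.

D ≈ 274 mm

Swamee-Jain (Type III): D = 0.66·[ε^1.25·(LQ²/(gh_f))^4.75 + ν·Q^9.4·(L/(gh_f))^5.2]^0.04
LQ²/(gh_f) = 0.1158; L/(gh_f) = 5.586
Term 1 = ε^1.25·(…)^4.75 = 1.58×10^-10; Term 2 = ν·Q^9.4·(…)^5.2 = 1.24×10^-10
D = 0.66·(1.58×10^-10 + 1.24×10^-10)^0.04 = 0.2739 m = 274 mm
Check: V = 2.44 m/s, Re = 5.07×10^5, f = 0.01540, h_f = 20.5 m ≈ 21.9 m ✓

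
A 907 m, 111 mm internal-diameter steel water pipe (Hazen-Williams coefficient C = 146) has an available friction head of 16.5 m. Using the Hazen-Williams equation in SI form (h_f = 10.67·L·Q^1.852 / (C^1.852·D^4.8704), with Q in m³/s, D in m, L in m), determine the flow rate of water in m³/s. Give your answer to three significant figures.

Rearranging: Q = [h_f·C^1.852·D^4.8704 / (10.67·L)]^(1/1.852)
Q = [16.5·146^1.852·0.111^4.8704 / (10.67·907)]^0.540 = 0.01442 m³/s

Q ≈ 0.0144 m³/s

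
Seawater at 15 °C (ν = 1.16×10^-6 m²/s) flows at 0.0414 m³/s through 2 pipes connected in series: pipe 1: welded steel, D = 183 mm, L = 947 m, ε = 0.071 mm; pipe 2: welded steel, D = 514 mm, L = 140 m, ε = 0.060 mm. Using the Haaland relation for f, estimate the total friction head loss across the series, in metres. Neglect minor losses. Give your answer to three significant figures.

Pipe 1: V = 1.574 m/s, Re = 2.48×10^5, ε/D = 3.88×10^-4, f = 0.01766, h_1 = f(L/D)V²/2g = 11.54 m
Pipe 2: V = 0.1995 m/s, Re = 8.84×10^4, ε/D = 1.17×10^-4, f = 0.01877, h_2 = f(L/D)V²/2g = 0.01037 m
Series → Q common, losses add: H = Σh = 11.55 m

H ≈ 11.6 m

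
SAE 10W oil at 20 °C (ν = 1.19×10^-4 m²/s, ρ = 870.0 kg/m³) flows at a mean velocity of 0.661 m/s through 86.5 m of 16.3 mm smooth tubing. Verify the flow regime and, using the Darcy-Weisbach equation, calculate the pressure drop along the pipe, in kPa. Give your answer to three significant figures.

Δp ≈ 713 kPa

Re = VD/ν = 0.661·0.01630/1.19×10^-4 = 90.5 → laminar (Re < 2300)
f = 64/Re = 0.7069
h_f = f(L/D)V²/(2g) = 0.7069·(86.5/0.01630)·0.661²/(2·9.81) = 83.54 m
Δp = ρg·h_f = 870.0·9.81·83.54 = 712.9 kPa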